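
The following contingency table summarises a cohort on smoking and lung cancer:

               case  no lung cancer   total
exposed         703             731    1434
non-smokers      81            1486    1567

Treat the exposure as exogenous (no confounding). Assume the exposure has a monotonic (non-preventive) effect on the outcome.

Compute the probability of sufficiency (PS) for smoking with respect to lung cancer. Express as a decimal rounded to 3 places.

p₁ = P(outcome | exposed) = 703/1434 = 0.49024
p₀ = P(outcome | unexposed) = 81/1567 = 0.051691
Under exogeneity and monotonicity, PS = (p₁ − p₀) / (1 − p₀).
PS = (0.49024 − 0.051691) / (1 − 0.051691) = 0.43855 / 0.94831 ≈ 0.4625

PS ≈ 0.462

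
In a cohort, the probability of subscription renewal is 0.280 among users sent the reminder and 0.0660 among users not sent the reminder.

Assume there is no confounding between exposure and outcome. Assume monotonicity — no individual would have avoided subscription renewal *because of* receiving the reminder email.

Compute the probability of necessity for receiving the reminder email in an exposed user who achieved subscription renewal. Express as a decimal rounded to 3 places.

Let p₁ = 0.28, p₀ = 0.066.
Under exogeneity and monotonicity, PN = (p₁ − p₀) / p₁.
PN = (0.28 − 0.066) / 0.28 = 0.214 / 0.28 ≈ 0.7643

PN ≈ 0.764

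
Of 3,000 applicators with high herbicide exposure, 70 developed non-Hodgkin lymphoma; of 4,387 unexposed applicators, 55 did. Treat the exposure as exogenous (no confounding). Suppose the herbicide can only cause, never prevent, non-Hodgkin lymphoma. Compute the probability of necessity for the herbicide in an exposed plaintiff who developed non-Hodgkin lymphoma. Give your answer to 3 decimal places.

p₁ = P(outcome | exposed) = 70/3000 = 0.023333
p₀ = P(outcome | unexposed) = 55/4387 = 0.012537
Under exogeneity and monotonicity, PN = (p₁ − p₀) / p₁.
PN = (0.023333 − 0.012537) / 0.023333 = 0.010796 / 0.023333 ≈ 0.4627

PN ≈ 0.463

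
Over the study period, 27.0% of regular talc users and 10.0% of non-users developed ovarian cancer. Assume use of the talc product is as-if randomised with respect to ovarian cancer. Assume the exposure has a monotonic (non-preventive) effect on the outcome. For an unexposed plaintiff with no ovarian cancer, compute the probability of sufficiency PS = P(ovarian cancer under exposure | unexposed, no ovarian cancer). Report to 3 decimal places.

p₁ = 0.27, p₀ = 0.1.
Under exogeneity and monotonicity, PS = (p₁ − p₀) / (1 − p₀).
PS = (0.27 − 0.1) / (1 − 0.1) = 0.17 / 0.9 ≈ 0.1889

PS ≈ 0.189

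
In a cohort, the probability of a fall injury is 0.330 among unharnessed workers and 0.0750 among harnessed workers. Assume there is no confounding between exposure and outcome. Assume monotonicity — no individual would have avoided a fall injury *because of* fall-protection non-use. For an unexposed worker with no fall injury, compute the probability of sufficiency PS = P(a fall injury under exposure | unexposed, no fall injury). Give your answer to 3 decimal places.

Let p₁ = 0.33, p₀ = 0.075.
Under exogeneity and monotonicity, PS = (p₁ − p₀) / (1 − p₀).
PS = (0.33 − 0.075) / (1 − 0.075) = 0.255 / 0.925 ≈ 0.2757

PS ≈ 0.276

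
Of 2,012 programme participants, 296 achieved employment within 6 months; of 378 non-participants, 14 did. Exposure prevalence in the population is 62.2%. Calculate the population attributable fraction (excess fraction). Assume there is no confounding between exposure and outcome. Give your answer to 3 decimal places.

PAF ≈ 0.649

p₁ = P(outcome | exposed) = 296/2012 = 0.14712
p₀ = P(outcome | unexposed) = 14/378 = 0.037037
Overall risk P(Y=1) = π·p₁ + (1−π)·p₀ = 0.622×0.14712 + 0.378×0.037037 = 0.10551.
Under exogeneity, PAF = [P(Y=1) − p₀] / P(Y=1).
PAF = (0.10551 − 0.037037) / 0.10551 ≈ 0.6490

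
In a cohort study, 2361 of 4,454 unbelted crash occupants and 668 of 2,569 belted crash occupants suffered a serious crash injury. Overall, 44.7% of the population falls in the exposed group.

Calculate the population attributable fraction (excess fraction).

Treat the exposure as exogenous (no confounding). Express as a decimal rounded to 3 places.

PAF ≈ 0.317

p₁ = P(outcome | exposed) = 2361/4454 = 0.53009
p₀ = P(outcome | unexposed) = 668/2569 = 0.26002
Overall risk P(Y=1) = π·p₁ + (1−π)·p₀ = 0.447×0.53009 + 0.553×0.26002 = 0.38074.
Under exogeneity, PAF = [P(Y=1) − p₀] / P(Y=1).
PAF = (0.38074 − 0.26002) / 0.38074 ≈ 0.3171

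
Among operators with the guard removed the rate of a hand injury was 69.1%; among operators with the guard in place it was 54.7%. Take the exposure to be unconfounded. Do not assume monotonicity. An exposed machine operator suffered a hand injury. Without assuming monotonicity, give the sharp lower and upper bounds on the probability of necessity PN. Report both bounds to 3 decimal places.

p₁ = 0.691, p₀ = 0.547.
Under exogeneity alone the bounds on PN are max{0,(p₁−p₀)/p₁} ≤ PN ≤ min{1,(1−p₀)/p₁}.
  lower = (p₁ − p₀)/p₁ = 0.144 / 0.691 ≈ 0.2084
  upper = min{1, (1 − p₀)/p₁} = 0.453 / 0.691 ≈ 0.6556

0.208 ≤ PN ≤ 0.656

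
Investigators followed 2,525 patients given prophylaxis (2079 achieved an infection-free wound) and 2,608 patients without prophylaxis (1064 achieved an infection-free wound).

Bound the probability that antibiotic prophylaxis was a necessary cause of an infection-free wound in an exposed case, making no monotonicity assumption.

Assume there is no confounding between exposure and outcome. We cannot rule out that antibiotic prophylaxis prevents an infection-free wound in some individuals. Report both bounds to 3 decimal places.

p₁ = P(outcome | exposed) = 2079/2525 = 0.82337
p₀ = P(outcome | unexposed) = 1064/2608 = 0.40798
Under exogeneity alone the bounds on PN are max{0,(p₁−p₀)/p₁} ≤ PN ≤ min{1,(1−p₀)/p₁}.
  lower = (p₁ − p₀)/p₁ = 0.41539 / 0.82337 ≈ 0.5045
  upper = min{1, (1 − p₀)/p₁} = 0.59202 / 0.82337 ≈ 0.7190

0.505 ≤ PN ≤ 0.719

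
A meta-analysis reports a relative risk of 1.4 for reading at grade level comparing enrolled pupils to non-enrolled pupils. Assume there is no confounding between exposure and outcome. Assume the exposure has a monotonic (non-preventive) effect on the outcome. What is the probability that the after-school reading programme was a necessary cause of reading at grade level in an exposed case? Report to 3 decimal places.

PN ≈ 0.286

Under exogeneity and monotonicity, PN = (RR − 1) / RR = 1 − 1/RR.
PN = (1.4 − 1) / 1.4 = 0.4 / 1.4 ≈ 0.2857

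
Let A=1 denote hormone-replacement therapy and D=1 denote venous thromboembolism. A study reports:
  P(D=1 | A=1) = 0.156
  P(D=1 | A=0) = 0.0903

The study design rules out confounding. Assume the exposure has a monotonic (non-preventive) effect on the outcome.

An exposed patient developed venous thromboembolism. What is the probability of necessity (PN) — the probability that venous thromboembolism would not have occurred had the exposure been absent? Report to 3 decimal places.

PN ≈ 0.421

Let p₁ = 0.156, p₀ = 0.0903.
Under exogeneity and monotonicity, PN = (p₁ − p₀) / p₁.
PN = (0.156 − 0.0903) / 0.156 = 0.0657 / 0.156 ≈ 0.4212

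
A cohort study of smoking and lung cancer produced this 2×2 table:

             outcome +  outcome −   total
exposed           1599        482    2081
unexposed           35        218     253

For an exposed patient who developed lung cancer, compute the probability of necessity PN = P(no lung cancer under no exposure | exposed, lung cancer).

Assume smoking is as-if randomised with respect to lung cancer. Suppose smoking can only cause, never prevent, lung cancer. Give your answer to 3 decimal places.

p₁ = P(outcome | exposed) = 1599/2081 = 0.76838
p₀ = P(outcome | unexposed) = 35/253 = 0.13834
Under exogeneity and monotonicity, PN = (p₁ − p₀)/p₁.
PN = (0.76838 − 0.13834) / 0.76838 ≈ 0.8200

PN ≈ 0.820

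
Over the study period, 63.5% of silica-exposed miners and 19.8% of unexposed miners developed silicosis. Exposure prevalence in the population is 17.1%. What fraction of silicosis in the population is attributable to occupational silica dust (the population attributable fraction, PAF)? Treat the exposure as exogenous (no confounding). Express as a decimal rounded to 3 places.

PAF ≈ 0.274

p₁ = 0.635, p₀ = 0.198.
Overall risk P(Y=1) = π·p₁ + (1−π)·p₀ = 0.171×0.635 + 0.829×0.198 = 0.27273.
Under exogeneity, PAF = [P(Y=1) − p₀] / P(Y=1).
PAF = (0.27273 − 0.198) / 0.27273 ≈ 0.2740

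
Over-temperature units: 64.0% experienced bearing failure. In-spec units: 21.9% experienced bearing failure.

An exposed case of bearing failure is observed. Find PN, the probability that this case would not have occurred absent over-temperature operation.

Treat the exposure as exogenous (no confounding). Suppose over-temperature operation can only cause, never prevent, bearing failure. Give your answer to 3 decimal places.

PN ≈ 0.658

p₁ = 0.64, p₀ = 0.219.
Under exogeneity and monotonicity, PN = (p₁ − p₀) / p₁.
PN = (0.64 − 0.219) / 0.64 = 0.421 / 0.64 ≈ 0.6578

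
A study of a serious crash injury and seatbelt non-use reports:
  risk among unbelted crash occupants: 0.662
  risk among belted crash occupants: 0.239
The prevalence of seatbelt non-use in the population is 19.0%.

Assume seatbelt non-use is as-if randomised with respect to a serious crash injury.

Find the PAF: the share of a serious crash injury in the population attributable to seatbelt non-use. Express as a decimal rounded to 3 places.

Let p₁ = 0.662, p₀ = 0.239.
Overall risk P(Y=1) = π·p₁ + (1−π)·p₀ = 0.19×0.662 + 0.81×0.239 = 0.31937.
Under exogeneity, PAF = [P(Y=1) − p₀] / P(Y=1).
PAF = (0.31937 − 0.239) / 0.31937 ≈ 0.2517

PAF ≈ 0.252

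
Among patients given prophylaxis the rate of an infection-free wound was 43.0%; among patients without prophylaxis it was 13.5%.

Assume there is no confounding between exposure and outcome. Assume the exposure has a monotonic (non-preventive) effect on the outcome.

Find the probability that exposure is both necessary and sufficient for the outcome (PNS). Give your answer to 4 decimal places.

p₁ = 0.43, p₀ = 0.135.
Under exogeneity and monotonicity, PNS = p₁ − p₀.
PNS = 0.43 − 0.135 = 0.295

PNS ≈ 0.2950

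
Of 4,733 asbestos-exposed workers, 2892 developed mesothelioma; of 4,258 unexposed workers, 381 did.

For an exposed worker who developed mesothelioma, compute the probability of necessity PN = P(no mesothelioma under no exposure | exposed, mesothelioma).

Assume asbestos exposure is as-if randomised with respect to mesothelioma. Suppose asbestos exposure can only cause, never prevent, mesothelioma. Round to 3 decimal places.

p₁ = P(outcome | exposed) = 2892/4733 = 0.61103
p₀ = P(outcome | unexposed) = 381/4258 = 0.089479
Under exogeneity and monotonicity, PN = (p₁ − p₀) / p₁.
PN = (0.61103 − 0.089479) / 0.61103 = 0.52155 / 0.61103 ≈ 0.8536

PN ≈ 0.854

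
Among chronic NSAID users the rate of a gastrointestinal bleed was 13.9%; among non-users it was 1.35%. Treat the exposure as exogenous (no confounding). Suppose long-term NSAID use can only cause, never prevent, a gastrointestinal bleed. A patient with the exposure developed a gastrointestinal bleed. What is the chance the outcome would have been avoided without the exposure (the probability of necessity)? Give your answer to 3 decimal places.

p₁ = 0.139, p₀ = 0.0135.
Under exogeneity and monotonicity, PN = (p₁ − p₀) / p₁.
PN = (0.139 − 0.0135) / 0.139 = 0.1255 / 0.139 ≈ 0.9029

PN ≈ 0.903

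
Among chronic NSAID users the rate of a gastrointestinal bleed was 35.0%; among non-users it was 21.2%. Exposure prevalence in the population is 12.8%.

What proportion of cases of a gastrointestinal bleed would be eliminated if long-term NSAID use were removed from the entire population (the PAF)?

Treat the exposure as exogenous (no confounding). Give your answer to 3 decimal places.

p₁ = 0.35, p₀ = 0.212.
Overall risk P(Y=1) = π·p₁ + (1−π)·p₀ = 0.128×0.35 + 0.872×0.212 = 0.22966.
Under exogeneity, PAF = [P(Y=1) − p₀] / P(Y=1).
PAF = (0.22966 − 0.212) / 0.22966 ≈ 0.0769

PAF ≈ 0.077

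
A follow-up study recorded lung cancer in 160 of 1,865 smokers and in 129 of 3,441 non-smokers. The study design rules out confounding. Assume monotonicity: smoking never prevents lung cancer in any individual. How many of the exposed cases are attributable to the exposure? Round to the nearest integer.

about 90 cases

p₁ = P(outcome | exposed) = 160/1865 = 0.085791
p₀ = P(outcome | unexposed) = 129/3441 = 0.037489
PN = (p₁ − p₀)/p₁ = (0.085791 − 0.037489) / 0.085791 ≈ 0.56302.
Attributable cases ≈ PN × (exposed cases) = 0.56302 × 160 ≈ 90.08.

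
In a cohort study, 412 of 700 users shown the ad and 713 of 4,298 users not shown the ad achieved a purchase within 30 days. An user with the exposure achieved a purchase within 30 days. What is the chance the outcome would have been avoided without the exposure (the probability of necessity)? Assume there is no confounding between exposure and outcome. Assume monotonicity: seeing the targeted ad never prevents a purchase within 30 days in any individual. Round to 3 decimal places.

PN ≈ 0.718

p₁ = P(outcome | exposed) = 412/700 = 0.58857
p₀ = P(outcome | unexposed) = 713/4298 = 0.16589
Under exogeneity and monotonicity, PN = (p₁ − p₀) / p₁.
PN = (0.58857 − 0.16589) / 0.58857 = 0.42268 / 0.58857 ≈ 0.7181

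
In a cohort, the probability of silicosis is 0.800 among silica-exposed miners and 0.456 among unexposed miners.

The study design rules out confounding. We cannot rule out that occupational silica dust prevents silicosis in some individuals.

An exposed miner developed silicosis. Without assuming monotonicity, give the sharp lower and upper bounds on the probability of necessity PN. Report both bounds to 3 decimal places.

Let p₁ = 0.8, p₀ = 0.456.
Under exogeneity alone the bounds on PN are max{0,(p₁−p₀)/p₁} ≤ PN ≤ min{1,(1−p₀)/p₁}.
  lower = (p₁ − p₀)/p₁ = 0.344 / 0.8 ≈ 0.4300
  upper = min{1, (1 − p₀)/p₁} = 0.544 / 0.8 ≈ 0.6800

0.430 ≤ PN ≤ 0.680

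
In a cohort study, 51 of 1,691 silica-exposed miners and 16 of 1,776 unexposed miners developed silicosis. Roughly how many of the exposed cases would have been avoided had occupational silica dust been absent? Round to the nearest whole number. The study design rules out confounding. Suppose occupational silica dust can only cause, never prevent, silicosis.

p₁ = P(outcome | exposed) = 51/1691 = 0.03016
p₀ = P(outcome | unexposed) = 16/1776 = 0.009009
PN = (p₁ − p₀)/p₁ = (0.03016 − 0.009009) / 0.03016 ≈ 0.70129.
Attributable cases ≈ PN × (exposed cases) = 0.70129 × 51 ≈ 35.77.

about 36 cases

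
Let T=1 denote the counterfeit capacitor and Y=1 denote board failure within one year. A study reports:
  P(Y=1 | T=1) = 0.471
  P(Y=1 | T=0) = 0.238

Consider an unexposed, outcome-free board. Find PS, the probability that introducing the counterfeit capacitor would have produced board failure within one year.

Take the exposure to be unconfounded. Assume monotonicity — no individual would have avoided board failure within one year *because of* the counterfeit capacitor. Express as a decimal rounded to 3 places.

PS ≈ 0.306

Let p₁ = 0.471, p₀ = 0.238.
Under exogeneity and monotonicity, PS = (p₁ − p₀) / (1 − p₀).
PS = (0.471 − 0.238) / (1 − 0.238) = 0.233 / 0.762 ≈ 0.3058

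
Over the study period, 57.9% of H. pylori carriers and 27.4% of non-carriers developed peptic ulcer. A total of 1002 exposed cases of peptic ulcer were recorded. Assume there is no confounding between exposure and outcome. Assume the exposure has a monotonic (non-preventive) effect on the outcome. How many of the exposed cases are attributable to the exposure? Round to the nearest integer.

about 528 cases

p₁ = 0.579, p₀ = 0.274.
PN = (p₁ − p₀)/p₁ = (0.579 − 0.274) / 0.579 ≈ 0.52677.
Attributable cases ≈ PN × (exposed cases) = 0.52677 × 1002 ≈ 527.82.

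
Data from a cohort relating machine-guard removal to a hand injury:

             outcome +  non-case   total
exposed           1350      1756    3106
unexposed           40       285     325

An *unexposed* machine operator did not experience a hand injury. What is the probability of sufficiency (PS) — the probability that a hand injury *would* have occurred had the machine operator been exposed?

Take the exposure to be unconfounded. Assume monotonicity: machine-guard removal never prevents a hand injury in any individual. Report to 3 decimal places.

PS ≈ 0.355

p₁ = P(outcome | exposed) = 1350/3106 = 0.43464
p₀ = P(outcome | unexposed) = 40/325 = 0.12308
Under exogeneity and monotonicity, PS = (p₁ − p₀)/(1 − p₀).
PS = (0.43464 − 0.12308) / 0.87692 ≈ 0.3553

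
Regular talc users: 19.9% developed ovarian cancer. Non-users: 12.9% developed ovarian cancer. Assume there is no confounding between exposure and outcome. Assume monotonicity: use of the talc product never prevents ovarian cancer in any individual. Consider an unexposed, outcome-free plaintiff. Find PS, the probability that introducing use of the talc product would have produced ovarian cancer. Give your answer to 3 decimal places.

PS ≈ 0.080

p₁ = 0.199, p₀ = 0.129.
Under exogeneity and monotonicity, PS = (p₁ − p₀) / (1 − p₀).
PS = (0.199 − 0.129) / (1 − 0.129) = 0.07 / 0.871 ≈ 0.0804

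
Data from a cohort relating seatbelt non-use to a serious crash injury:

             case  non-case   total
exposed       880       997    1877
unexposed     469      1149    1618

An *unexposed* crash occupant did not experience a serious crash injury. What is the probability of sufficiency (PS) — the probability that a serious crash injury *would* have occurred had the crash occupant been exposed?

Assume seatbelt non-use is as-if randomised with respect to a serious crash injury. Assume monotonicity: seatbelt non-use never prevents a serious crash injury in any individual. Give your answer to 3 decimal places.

PS ≈ 0.252

p₁ = P(outcome | exposed) = 880/1877 = 0.46883
p₀ = P(outcome | unexposed) = 469/1618 = 0.28986
Under exogeneity and monotonicity, PS = (p₁ − p₀) / (1 − p₀).
PS = (0.46883 − 0.28986) / (1 − 0.28986) = 0.17897 / 0.71014 ≈ 0.2520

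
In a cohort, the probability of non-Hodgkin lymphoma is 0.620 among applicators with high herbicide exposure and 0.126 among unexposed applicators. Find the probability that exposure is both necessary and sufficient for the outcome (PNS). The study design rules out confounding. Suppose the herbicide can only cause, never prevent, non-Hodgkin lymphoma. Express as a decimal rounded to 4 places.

PNS ≈ 0.4940

Let p₁ = 0.62, p₀ = 0.126.
Under exogeneity and monotonicity, PNS = p₁ − p₀.
PNS = 0.62 − 0.126 = 0.494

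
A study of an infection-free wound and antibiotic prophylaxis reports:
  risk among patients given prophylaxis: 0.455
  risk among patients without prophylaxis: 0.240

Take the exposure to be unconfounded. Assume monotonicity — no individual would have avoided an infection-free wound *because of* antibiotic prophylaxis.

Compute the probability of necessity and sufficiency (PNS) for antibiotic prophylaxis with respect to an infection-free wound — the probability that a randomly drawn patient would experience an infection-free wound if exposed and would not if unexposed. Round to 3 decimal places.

Let p₁ = 0.455, p₀ = 0.24.
Under exogeneity and monotonicity, PNS = p₁ − p₀.
PNS = 0.455 − 0.24 = 0.215

PNS ≈ 0.215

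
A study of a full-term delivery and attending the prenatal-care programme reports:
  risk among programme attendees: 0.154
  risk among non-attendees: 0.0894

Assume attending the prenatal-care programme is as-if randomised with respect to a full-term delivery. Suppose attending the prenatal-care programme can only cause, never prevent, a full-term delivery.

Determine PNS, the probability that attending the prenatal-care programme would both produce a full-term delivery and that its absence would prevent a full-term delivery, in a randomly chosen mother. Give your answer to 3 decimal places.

PNS ≈ 0.065

Let p₁ = 0.154, p₀ = 0.0894.
Under exogeneity and monotonicity, PNS = p₁ − p₀.
PNS = 0.154 − 0.0894 = 0.0646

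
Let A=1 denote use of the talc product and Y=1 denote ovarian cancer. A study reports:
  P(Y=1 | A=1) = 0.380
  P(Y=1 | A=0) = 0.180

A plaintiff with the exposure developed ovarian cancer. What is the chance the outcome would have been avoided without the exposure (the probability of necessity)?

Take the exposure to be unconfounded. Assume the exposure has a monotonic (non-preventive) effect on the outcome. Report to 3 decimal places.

Let p₁ = 0.38, p₀ = 0.18.
Under exogeneity and monotonicity, PN = (p₁ − p₀) / p₁.
PN = (0.38 − 0.18) / 0.38 = 0.2 / 0.38 ≈ 0.5263

PN ≈ 0.526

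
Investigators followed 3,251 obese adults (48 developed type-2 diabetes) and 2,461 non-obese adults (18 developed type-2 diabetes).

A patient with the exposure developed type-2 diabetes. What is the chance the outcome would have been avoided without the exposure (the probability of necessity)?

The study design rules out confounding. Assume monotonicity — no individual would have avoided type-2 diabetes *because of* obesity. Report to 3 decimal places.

PN ≈ 0.505

p₁ = P(outcome | exposed) = 48/3251 = 0.014765
p₀ = P(outcome | unexposed) = 18/2461 = 0.0073141
Under exogeneity and monotonicity, PN = (p₁ − p₀) / p₁.
PN = (0.014765 − 0.0073141) / 0.014765 = 0.0074506 / 0.014765 ≈ 0.5046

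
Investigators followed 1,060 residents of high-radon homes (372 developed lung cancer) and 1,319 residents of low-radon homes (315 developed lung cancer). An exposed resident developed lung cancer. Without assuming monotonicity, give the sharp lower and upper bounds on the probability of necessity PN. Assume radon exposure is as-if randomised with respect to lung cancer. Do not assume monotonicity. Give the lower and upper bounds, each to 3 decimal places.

p₁ = P(outcome | exposed) = 372/1060 = 0.35094
p₀ = P(outcome | unexposed) = 315/1319 = 0.23882
Under exogeneity alone the bounds on PN are max{0,(p₁−p₀)/p₁} ≤ PN ≤ min{1,(1−p₀)/p₁}.
  lower = (p₁ − p₀)/p₁ = 0.11213 / 0.35094 ≈ 0.3195
  upper = min{1, (1 − p₀)/p₁} = 0.76118 / 0.35094 ≈ 2.1690 → capped at 1

0.319 ≤ PN ≤ 1.000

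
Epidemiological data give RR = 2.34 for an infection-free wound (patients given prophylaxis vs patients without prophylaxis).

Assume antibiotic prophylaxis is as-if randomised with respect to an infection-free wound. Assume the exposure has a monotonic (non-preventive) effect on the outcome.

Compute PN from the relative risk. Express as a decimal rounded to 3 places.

Under exogeneity and monotonicity, PN = (RR − 1) / RR = 1 − 1/RR.
PN = (2.34 − 1) / 2.34 = 1.34 / 2.34 ≈ 0.5726

PN ≈ 0.573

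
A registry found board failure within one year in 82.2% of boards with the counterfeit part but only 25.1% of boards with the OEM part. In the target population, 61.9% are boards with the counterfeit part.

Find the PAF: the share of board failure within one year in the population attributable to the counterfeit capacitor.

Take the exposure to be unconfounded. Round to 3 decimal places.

PAF ≈ 0.585

p₁ = 0.822, p₀ = 0.251.
Overall risk P(Y=1) = π·p₁ + (1−π)·p₀ = 0.619×0.822 + 0.381×0.251 = 0.60445.
Under exogeneity, PAF = [P(Y=1) − p₀] / P(Y=1).
PAF = (0.60445 − 0.251) / 0.60445 ≈ 0.5847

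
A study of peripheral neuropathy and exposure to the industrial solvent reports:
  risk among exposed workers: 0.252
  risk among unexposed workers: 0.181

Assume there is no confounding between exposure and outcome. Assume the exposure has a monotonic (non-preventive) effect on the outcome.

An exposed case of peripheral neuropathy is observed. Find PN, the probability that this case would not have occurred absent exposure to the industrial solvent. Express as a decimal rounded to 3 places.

PN ≈ 0.282

Let p₁ = 0.252, p₀ = 0.181.
Under exogeneity and monotonicity, PN = (p₁ − p₀) / p₁.
PN = (0.252 − 0.181) / 0.252 = 0.071 / 0.252 ≈ 0.2817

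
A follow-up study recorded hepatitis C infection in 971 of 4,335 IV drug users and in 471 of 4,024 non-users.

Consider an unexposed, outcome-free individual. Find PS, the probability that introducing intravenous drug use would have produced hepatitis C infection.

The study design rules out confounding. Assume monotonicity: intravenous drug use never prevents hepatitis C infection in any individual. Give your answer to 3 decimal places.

p₁ = P(outcome | exposed) = 971/4335 = 0.22399
p₀ = P(outcome | unexposed) = 471/4024 = 0.11705
Under exogeneity and monotonicity, PS = (p₁ − p₀) / (1 − p₀).
PS = (0.22399 − 0.11705) / (1 − 0.11705) = 0.10694 / 0.88295 ≈ 0.1211

PS ≈ 0.121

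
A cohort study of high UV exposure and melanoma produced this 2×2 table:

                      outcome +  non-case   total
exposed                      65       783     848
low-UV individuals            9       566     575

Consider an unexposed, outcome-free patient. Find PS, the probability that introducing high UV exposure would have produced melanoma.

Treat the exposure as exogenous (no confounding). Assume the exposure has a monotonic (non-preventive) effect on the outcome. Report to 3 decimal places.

PS ≈ 0.062

p₁ = P(outcome | exposed) = 65/848 = 0.076651
p₀ = P(outcome | unexposed) = 9/575 = 0.015652
Under exogeneity and monotonicity, PS = (p₁ − p₀)/(1 − p₀).
PS = (0.076651 − 0.015652) / 0.98435 ≈ 0.0620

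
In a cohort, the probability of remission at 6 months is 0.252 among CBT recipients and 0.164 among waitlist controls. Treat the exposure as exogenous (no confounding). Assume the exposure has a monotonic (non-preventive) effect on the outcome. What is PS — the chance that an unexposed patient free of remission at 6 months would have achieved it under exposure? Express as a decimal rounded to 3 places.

Let p₁ = 0.252, p₀ = 0.164.
Under exogeneity and monotonicity, PS = (p₁ − p₀) / (1 − p₀).
PS = (0.252 − 0.164) / (1 − 0.164) = 0.088 / 0.836 ≈ 0.1053

PS ≈ 0.105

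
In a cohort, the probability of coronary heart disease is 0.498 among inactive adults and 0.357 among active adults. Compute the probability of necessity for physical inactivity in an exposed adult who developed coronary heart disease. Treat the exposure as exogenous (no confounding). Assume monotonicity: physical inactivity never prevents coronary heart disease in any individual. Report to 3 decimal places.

Let p₁ = 0.498, p₀ = 0.357.
Under exogeneity and monotonicity, PN = (p₁ − p₀) / p₁.
PN = (0.498 − 0.357) / 0.498 = 0.141 / 0.498 ≈ 0.2831

PN ≈ 0.283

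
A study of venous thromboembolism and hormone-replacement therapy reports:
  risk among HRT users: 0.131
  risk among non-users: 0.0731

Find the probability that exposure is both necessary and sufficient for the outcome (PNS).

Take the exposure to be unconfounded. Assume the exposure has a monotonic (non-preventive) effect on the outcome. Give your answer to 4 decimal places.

Let p₁ = 0.131, p₀ = 0.0731.
Under exogeneity and monotonicity, PNS = p₁ − p₀.
PNS = 0.131 − 0.0731 = 0.0579

PNS ≈ 0.0579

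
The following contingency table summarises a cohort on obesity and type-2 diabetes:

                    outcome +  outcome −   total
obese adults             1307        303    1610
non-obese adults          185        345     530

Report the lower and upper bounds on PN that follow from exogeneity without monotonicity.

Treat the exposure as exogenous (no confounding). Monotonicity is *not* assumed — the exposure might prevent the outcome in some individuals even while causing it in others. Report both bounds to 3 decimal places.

p₁ = P(outcome | exposed) = 1307/1610 = 0.8118
p₀ = P(outcome | unexposed) = 185/530 = 0.34906
Under exogeneity alone the bounds on PN are max{0,(p₁−p₀)/p₁} ≤ PN ≤ min{1,(1−p₀)/p₁}.
  lower = (p₁ − p₀)/p₁ = 0.46274 / 0.8118 ≈ 0.5700
  upper = min{1, (1 − p₀)/p₁} = 0.65094 / 0.8118 ≈ 0.8019

0.570 ≤ PN ≤ 0.802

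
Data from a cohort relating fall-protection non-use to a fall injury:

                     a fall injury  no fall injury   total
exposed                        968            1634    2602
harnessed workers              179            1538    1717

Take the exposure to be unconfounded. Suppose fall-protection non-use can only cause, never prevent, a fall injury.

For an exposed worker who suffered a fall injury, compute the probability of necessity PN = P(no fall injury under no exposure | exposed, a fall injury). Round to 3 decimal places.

PN ≈ 0.720

p₁ = P(outcome | exposed) = 968/2602 = 0.37202
p₀ = P(outcome | unexposed) = 179/1717 = 0.10425
Under exogeneity and monotonicity, PN = (p₁ − p₀)/p₁.
PN = (0.37202 − 0.10425) / 0.37202 ≈ 0.7198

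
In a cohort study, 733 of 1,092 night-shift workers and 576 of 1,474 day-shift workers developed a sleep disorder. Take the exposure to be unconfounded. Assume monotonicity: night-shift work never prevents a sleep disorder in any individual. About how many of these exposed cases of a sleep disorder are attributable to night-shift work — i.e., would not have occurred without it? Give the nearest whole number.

p₁ = P(outcome | exposed) = 733/1092 = 0.67125
p₀ = P(outcome | unexposed) = 576/1474 = 0.39077
PN = (p₁ − p₀)/p₁ = (0.67125 − 0.39077) / 0.67125 ≈ 0.41784.
Attributable cases ≈ PN × (exposed cases) = 0.41784 × 733 ≈ 306.28.

about 306 cases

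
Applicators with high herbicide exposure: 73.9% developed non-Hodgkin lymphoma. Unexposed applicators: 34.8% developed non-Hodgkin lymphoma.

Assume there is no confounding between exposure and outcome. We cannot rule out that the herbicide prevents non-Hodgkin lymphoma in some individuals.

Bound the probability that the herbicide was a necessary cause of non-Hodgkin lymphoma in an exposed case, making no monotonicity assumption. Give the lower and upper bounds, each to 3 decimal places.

0.529 ≤ PN ≤ 0.882

p₁ = 0.739, p₀ = 0.348.
Under exogeneity alone the bounds on PN are max{0,(p₁−p₀)/p₁} ≤ PN ≤ min{1,(1−p₀)/p₁}.
  lower = (p₁ − p₀)/p₁ = 0.391 / 0.739 ≈ 0.5291
  upper = min{1, (1 − p₀)/p₁} = 0.652 / 0.739 ≈ 0.8823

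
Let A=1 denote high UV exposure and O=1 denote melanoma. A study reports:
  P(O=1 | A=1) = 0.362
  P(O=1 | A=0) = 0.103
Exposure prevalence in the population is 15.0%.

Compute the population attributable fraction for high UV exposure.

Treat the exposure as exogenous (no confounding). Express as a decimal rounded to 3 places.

PAF ≈ 0.274

Let p₁ = 0.362, p₀ = 0.103.
Overall risk P(Y=1) = π·p₁ + (1−π)·p₀ = 0.15×0.362 + 0.85×0.103 = 0.14185.
Under exogeneity, PAF = [P(Y=1) − p₀] / P(Y=1).
PAF = (0.14185 − 0.103) / 0.14185 ≈ 0.2739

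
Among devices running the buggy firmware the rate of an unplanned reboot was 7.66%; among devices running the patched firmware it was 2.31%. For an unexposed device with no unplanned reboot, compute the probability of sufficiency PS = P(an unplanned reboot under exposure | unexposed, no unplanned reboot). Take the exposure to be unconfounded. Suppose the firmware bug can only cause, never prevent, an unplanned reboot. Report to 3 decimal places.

PS ≈ 0.055

p₁ = 0.0766, p₀ = 0.0231.
Under exogeneity and monotonicity, PS = (p₁ − p₀) / (1 − p₀).
PS = (0.0766 − 0.0231) / (1 − 0.0231) = 0.0535 / 0.9769 ≈ 0.0548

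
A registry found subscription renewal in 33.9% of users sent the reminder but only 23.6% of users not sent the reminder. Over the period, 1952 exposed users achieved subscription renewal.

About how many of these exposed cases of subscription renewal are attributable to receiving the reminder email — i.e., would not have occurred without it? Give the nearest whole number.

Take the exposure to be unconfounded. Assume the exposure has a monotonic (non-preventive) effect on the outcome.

about 593 cases

p₁ = 0.339, p₀ = 0.236.
PN = (p₁ − p₀)/p₁ = (0.339 − 0.236) / 0.339 ≈ 0.30383.
Attributable cases ≈ PN × (exposed cases) = 0.30383 × 1952 ≈ 593.09.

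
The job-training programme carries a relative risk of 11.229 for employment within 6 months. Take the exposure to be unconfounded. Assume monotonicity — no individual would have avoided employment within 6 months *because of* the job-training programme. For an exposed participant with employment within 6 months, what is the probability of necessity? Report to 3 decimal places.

PN ≈ 0.911

Under exogeneity and monotonicity, PN = (RR − 1) / RR = 1 − 1/RR.
PN = (11.229 − 1) / 11.229 = 10.23 / 11.229 ≈ 0.9109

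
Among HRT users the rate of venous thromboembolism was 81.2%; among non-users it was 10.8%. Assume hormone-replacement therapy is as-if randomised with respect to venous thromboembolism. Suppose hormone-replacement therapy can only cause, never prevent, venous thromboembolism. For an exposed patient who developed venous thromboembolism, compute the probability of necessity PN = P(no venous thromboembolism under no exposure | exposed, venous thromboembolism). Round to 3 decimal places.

PN ≈ 0.867

p₁ = 0.812, p₀ = 0.108.
Under exogeneity and monotonicity, PN = (p₁ − p₀) / p₁.
PN = (0.812 − 0.108) / 0.812 = 0.704 / 0.812 ≈ 0.8670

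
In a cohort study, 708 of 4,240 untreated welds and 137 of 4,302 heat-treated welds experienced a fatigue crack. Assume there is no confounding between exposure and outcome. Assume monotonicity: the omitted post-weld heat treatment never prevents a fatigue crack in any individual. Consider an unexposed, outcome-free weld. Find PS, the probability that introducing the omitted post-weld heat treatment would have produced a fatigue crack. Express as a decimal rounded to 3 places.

PS ≈ 0.140

p₁ = P(outcome | exposed) = 708/4240 = 0.16698
p₀ = P(outcome | unexposed) = 137/4302 = 0.031846
Under exogeneity and monotonicity, PS = (p₁ − p₀) / (1 − p₀).
PS = (0.16698 − 0.031846) / (1 − 0.031846) = 0.13514 / 0.96815 ≈ 0.1396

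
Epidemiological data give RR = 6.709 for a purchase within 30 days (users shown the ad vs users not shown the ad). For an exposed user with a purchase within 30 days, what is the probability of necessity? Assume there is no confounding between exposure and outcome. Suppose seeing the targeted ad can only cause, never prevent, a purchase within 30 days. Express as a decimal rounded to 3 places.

PN ≈ 0.851

Under exogeneity and monotonicity, PN = (RR − 1) / RR = 1 − 1/RR.
PN = (6.709 − 1) / 6.709 = 5.709 / 6.709 ≈ 0.8509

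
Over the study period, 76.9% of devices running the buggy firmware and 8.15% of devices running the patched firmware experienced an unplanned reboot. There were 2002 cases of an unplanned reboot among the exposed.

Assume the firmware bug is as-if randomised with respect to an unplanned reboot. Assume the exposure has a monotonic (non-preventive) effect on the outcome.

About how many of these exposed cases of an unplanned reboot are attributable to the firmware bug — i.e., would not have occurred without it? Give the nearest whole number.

p₁ = 0.769, p₀ = 0.0815.
PN = (p₁ − p₀)/p₁ = (0.769 − 0.0815) / 0.769 ≈ 0.89402.
Attributable cases ≈ PN × (exposed cases) = 0.89402 × 2002 ≈ 1789.82.

about 1790 cases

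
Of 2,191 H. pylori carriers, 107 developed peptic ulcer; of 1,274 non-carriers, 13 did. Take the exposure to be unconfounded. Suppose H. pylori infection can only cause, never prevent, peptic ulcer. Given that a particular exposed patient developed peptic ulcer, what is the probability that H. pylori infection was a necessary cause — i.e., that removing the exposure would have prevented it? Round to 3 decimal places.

p₁ = P(outcome | exposed) = 107/2191 = 0.048836
p₀ = P(outcome | unexposed) = 13/1274 = 0.010204
Under exogeneity and monotonicity, PN = (p₁ − p₀) / p₁.
PN = (0.048836 − 0.010204) / 0.048836 = 0.038632 / 0.048836 ≈ 0.7911

PN ≈ 0.791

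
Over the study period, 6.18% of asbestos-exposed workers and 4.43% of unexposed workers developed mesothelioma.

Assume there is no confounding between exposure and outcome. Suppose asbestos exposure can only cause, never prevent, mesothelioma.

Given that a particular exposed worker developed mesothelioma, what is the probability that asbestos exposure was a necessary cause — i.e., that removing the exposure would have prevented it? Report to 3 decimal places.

p₁ = 0.0618, p₀ = 0.0443.
Under exogeneity and monotonicity, PN = (p₁ − p₀) / p₁.
PN = (0.0618 − 0.0443) / 0.0618 = 0.0175 / 0.0618 ≈ 0.2832

PN ≈ 0.283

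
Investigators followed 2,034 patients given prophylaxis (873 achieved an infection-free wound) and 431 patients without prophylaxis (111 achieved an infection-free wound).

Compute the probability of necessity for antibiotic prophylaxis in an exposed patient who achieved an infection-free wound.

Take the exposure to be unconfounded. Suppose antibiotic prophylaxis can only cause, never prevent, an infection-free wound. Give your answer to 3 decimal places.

p₁ = P(outcome | exposed) = 873/2034 = 0.4292
p₀ = P(outcome | unexposed) = 111/431 = 0.25754
Under exogeneity and monotonicity, PN = (p₁ − p₀) / p₁.
PN = (0.4292 − 0.25754) / 0.4292 = 0.17166 / 0.4292 ≈ 0.4000

PN ≈ 0.400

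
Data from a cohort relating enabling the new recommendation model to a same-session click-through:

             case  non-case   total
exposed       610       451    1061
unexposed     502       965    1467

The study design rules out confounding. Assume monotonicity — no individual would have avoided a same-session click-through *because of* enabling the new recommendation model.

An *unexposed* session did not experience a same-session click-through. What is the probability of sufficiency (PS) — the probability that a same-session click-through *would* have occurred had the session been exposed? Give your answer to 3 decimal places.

PS ≈ 0.354

p₁ = P(outcome | exposed) = 610/1061 = 0.57493
p₀ = P(outcome | unexposed) = 502/1467 = 0.34219
Under exogeneity and monotonicity, PS = (p₁ − p₀) / (1 − p₀).
PS = (0.57493 − 0.34219) / (1 − 0.34219) = 0.23273 / 0.65781 ≈ 0.3538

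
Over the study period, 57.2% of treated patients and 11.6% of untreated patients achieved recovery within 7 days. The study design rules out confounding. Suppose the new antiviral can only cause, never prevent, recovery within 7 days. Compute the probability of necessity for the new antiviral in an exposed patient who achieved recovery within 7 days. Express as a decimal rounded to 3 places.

PN ≈ 0.797

p₁ = 0.572, p₀ = 0.116.
Under exogeneity and monotonicity, PN = (p₁ − p₀) / p₁.
PN = (0.572 − 0.116) / 0.572 = 0.456 / 0.572 ≈ 0.7972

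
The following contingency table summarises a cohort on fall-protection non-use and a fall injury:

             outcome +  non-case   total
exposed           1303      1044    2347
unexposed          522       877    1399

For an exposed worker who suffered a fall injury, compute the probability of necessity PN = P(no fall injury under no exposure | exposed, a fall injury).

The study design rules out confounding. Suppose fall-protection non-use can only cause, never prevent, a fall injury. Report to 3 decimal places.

PN ≈ 0.328

p₁ = P(outcome | exposed) = 1303/2347 = 0.55518
p₀ = P(outcome | unexposed) = 522/1399 = 0.37312
Under exogeneity and monotonicity, PN = (p₁ − p₀) / p₁.
PN = (0.55518 − 0.37312) / 0.55518 = 0.18205 / 0.55518 ≈ 0.3279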